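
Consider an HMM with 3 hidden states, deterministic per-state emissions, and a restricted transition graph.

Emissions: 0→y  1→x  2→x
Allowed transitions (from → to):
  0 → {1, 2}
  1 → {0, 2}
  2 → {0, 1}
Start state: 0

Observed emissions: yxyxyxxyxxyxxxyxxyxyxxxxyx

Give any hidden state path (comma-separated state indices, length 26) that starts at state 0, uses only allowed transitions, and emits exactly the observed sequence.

0,2,0,2,0,1,2,0,2,1,0,2,1,2,0,2,1,0,2,0,1,2,1,2,0,1

  0: obs=y cand={0} pick 0 [start]
  1: obs=x cand={1,2} pick 2 [0->2 ok]
  2: obs=y cand={0} pick 0 [2->0 ok]
  3: obs=x cand={1,2} pick 2 [0->2 ok]
  4: obs=y cand={0} pick 0 [2->0 ok]
  5: obs=x cand={1,2} pick 1 [0->1 ok]
  6: obs=x cand={1,2} pick 2 [1->2 ok]
  7: obs=y cand={0} pick 0 [2->0 ok]
  8: obs=x cand={1,2} pick 2 [0->2 ok]
  9: obs=x cand={1,2} pick 1 [2->1 ok]
  10: obs=y cand={0} pick 0 [1->0 ok]
  11: obs=x cand={1,2} pick 2 [0->2 ok]
  12: obs=x cand={1,2} pick 1 [2->1 ok]
  13: obs=x cand={1,2} pick 2 [1->2 ok]
  14: obs=y cand={0} pick 0 [2->0 ok]
  15: obs=x cand={1,2} pick 2 [0->2 ok]
  16: obs=x cand={1,2} pick 1 [2->1 ok]
  17: obs=y cand={0} pick 0 [1->0 ok]
  18: obs=x cand={1,2} pick 2 [0->2 ok]
  19: obs=y cand={0} pick 0 [2->0 ok]
  20: obs=x cand={1,2} pick 1 [0->1 ok]
  21: obs=x cand={1,2} pick 2 [1->2 ok]
  22: obs=x cand={1,2} pick 1 [2->1 ok]
  23: obs=x cand={1,2} pick 2 [1->2 ok]
  24: obs=y cand={0} pick 0 [2->0 ok]
  25: obs=x cand={1,2} pick 1 [0->1 ok]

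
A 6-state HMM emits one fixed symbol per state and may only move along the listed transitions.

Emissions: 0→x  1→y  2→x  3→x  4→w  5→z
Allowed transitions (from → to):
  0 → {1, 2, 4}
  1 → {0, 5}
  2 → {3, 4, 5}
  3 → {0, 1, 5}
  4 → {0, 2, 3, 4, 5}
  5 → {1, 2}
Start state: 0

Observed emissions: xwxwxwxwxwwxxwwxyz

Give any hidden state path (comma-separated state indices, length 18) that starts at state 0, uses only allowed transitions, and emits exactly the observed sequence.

  t0 'x' -> {0,2,3}, take 0 (start)
  t1 'w' -> {4}, take 4 (0->4 ok)
  t2 'x' -> {0,2,3}, take 2 (4->2 ok)
  t3 'w' -> {4}, take 4 (2->4 ok)
  t4 'x' -> {0,2,3}, take 2 (4->2 ok)
  t5 'w' -> {4}, take 4 (2->4 ok)
  t6 'x' -> {0,2,3}, take 2 (4->2 ok)
  t7 'w' -> {4}, take 4 (2->4 ok)
  t8 'x' -> {0,2,3}, take 2 (4->2 ok)
  t9 'w' -> {4}, take 4 (2->4 ok)
  t10 'w' -> {4}, take 4 (4->4 ok)
  t11 'x' -> {0,2,3}, take 3 (4->3 ok)
  t12 'x' -> {0,2,3}, take 0 (3->0 ok)
  t13 'w' -> {4}, take 4 (0->4 ok)
  t14 'w' -> {4}, take 4 (4->4 ok)
  t15 'x' -> {0,2,3}, take 0 (4->0 ok)
  t16 'y' -> {1}, take 1 (0->1 ok)
  t17 'z' -> {5}, take 5 (1->5 ok)

0,4,2,4,2,4,2,4,2,4,4,3,0,4,4,0,1,5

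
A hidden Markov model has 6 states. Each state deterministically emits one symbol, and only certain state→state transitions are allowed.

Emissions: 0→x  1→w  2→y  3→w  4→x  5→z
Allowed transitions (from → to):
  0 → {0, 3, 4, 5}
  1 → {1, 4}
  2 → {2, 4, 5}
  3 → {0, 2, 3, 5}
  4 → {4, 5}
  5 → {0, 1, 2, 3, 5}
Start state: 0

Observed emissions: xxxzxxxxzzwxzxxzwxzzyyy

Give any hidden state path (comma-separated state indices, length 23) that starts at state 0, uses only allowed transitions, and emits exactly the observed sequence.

0,4,4,5,0,0,0,4,5,5,1,4,5,0,4,5,1,4,5,5,2,2,2

  t0 'x' -> {0,4}, take 0 (start)
  t1 'x' -> {0,4}, take 4 (0->4 ok)
  t2 'x' -> {0,4}, take 4 (4->4 ok)
  t3 'z' -> {5}, take 5 (4->5 ok)
  t4 'x' -> {0,4}, take 0 (5->0 ok)
  t5 'x' -> {0,4}, take 0 (0->0 ok)
  t6 'x' -> {0,4}, take 0 (0->0 ok)
  t7 'x' -> {0,4}, take 4 (0->4 ok)
  t8 'z' -> {5}, take 5 (4->5 ok)
  t9 'z' -> {5}, take 5 (5->5 ok)
  t10 'w' -> {1,3}, take 1 (5->1 ok)
  t11 'x' -> {0,4}, take 4 (1->4 ok)
  t12 'z' -> {5}, take 5 (4->5 ok)
  t13 'x' -> {0,4}, take 0 (5->0 ok)
  t14 'x' -> {0,4}, take 4 (0->4 ok)
  t15 'z' -> {5}, take 5 (4->5 ok)
  t16 'w' -> {1,3}, take 1 (5->1 ok)
  t17 'x' -> {0,4}, take 4 (1->4 ok)
  t18 'z' -> {5}, take 5 (4->5 ok)
  t19 'z' -> {5}, take 5 (5->5 ok)
  t20 'y' -> {2}, take 2 (5->2 ok)
  t21 'y' -> {2}, take 2 (2->2 ok)
  t22 'y' -> {2}, take 2 (2->2 ok)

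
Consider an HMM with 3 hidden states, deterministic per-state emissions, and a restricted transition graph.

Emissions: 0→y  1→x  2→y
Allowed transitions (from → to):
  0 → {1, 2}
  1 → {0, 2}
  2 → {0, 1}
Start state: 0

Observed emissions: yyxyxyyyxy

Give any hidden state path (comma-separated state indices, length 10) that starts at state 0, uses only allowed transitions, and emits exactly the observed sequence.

  pos 0: y in {0,2}, choose 0; start
  pos 1: y in {0,2}, choose 2; 0->2 ok
  pos 2: x in {1}, choose 1; 2->1 ok
  pos 3: y in {0,2}, choose 2; 1->2 ok
  pos 4: x in {1}, choose 1; 2->1 ok
  pos 5: y in {0,2}, choose 0; 1->0 ok
  pos 6: y in {0,2}, choose 2; 0->2 ok
  pos 7: y in {0,2}, choose 0; 2->0 ok
  pos 8: x in {1}, choose 1; 0->1 ok
  pos 9: y in {0,2}, choose 0; 1->0 ok

0,2,1,2,1,0,2,0,1,0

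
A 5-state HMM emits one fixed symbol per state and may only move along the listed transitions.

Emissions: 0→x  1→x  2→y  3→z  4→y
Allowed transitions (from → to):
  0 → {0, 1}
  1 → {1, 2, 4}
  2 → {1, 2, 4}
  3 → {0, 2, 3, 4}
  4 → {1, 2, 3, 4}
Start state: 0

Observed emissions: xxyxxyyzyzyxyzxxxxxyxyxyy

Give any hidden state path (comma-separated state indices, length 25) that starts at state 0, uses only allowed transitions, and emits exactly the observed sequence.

  t0 'x' -> {0,1}, take 0 (start)
  t1 'x' -> {0,1}, take 1 (0->1 ok)
  t2 'y' -> {2,4}, take 2 (1->2 ok)
  t3 'x' -> {0,1}, take 1 (2->1 ok)
  t4 'x' -> {0,1}, take 1 (1->1 ok)
  t5 'y' -> {2,4}, take 2 (1->2 ok)
  t6 'y' -> {2,4}, take 4 (2->4 ok)
  t7 'z' -> {3}, take 3 (4->3 ok)
  t8 'y' -> {2,4}, take 4 (3->4 ok)
  t9 'z' -> {3}, take 3 (4->3 ok)
  t10 'y' -> {2,4}, take 4 (3->4 ok)
  t11 'x' -> {0,1}, take 1 (4->1 ok)
  t12 'y' -> {2,4}, take 4 (1->4 ok)
  t13 'z' -> {3}, take 3 (4->3 ok)
  t14 'x' -> {0,1}, take 0 (3->0 ok)
  t15 'x' -> {0,1}, take 0 (0->0 ok)
  t16 'x' -> {0,1}, take 0 (0->0 ok)
  t17 'x' -> {0,1}, take 0 (0->0 ok)
  t18 'x' -> {0,1}, take 1 (0->1 ok)
  t19 'y' -> {2,4}, take 2 (1->2 ok)
  t20 'x' -> {0,1}, take 1 (2->1 ok)
  t21 'y' -> {2,4}, take 2 (1->2 ok)
  t22 'x' -> {0,1}, take 1 (2->1 ok)
  t23 'y' -> {2,4}, take 2 (1->2 ok)
  t24 'y' -> {2,4}, take 2 (2->2 ok)

0,1,2,1,1,2,4,3,4,3,4,1,4,3,0,0,0,0,1,2,1,2,1,2,2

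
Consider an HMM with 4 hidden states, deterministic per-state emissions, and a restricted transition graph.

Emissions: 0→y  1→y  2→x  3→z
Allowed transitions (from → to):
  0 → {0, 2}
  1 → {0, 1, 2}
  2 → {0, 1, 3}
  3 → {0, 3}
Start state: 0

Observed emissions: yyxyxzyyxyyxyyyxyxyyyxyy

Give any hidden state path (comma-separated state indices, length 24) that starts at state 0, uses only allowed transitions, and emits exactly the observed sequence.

  t0 'y' -> {0,1}, take 0 (start)
  t1 'y' -> {0,1}, take 0 (0->0 ok)
  t2 'x' -> {2}, take 2 (0->2 ok)
  t3 'y' -> {0,1}, take 0 (2->0 ok)
  t4 'x' -> {2}, take 2 (0->2 ok)
  t5 'z' -> {3}, take 3 (2->3 ok)
  t6 'y' -> {0,1}, take 0 (3->0 ok)
  t7 'y' -> {0,1}, take 0 (0->0 ok)
  t8 'x' -> {2}, take 2 (0->2 ok)
  t9 'y' -> {0,1}, take 1 (2->1 ok)
  t10 'y' -> {0,1}, take 0 (1->0 ok)
  t11 'x' -> {2}, take 2 (0->2 ok)
  t12 'y' -> {0,1}, take 0 (2->0 ok)
  t13 'y' -> {0,1}, take 0 (0->0 ok)
  t14 'y' -> {0,1}, take 0 (0->0 ok)
  t15 'x' -> {2}, take 2 (0->2 ok)
  t16 'y' -> {0,1}, take 0 (2->0 ok)
  t17 'x' -> {2}, take 2 (0->2 ok)
  t18 'y' -> {0,1}, take 1 (2->1 ok)
  t19 'y' -> {0,1}, take 1 (1->1 ok)
  t20 'y' -> {0,1}, take 1 (1->1 ok)
  t21 'x' -> {2}, take 2 (1->2 ok)
  t22 'y' -> {0,1}, take 1 (2->1 ok)
  t23 'y' -> {0,1}, take 0 (1->0 ok)

0,0,2,0,2,3,0,0,2,1,0,2,0,0,0,2,0,2,1,1,1,2,1,0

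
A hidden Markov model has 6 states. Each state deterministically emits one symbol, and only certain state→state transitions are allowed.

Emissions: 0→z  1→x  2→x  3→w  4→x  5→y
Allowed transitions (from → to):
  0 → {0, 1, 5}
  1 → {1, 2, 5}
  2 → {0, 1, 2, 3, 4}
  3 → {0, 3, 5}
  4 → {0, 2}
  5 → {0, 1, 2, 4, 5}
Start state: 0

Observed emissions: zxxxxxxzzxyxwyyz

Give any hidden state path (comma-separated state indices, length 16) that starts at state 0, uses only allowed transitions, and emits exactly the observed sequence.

0,1,2,4,2,1,2,0,0,1,5,2,3,5,5,0

  0: obs=z cand={0} pick 0 [start]
  1: obs=x cand={1,2,4} pick 1 [0->1 ok]
  2: obs=x cand={1,2,4} pick 2 [1->2 ok]
  3: obs=x cand={1,2,4} pick 4 [2->4 ok]
  4: obs=x cand={1,2,4} pick 2 [4->2 ok]
  5: obs=x cand={1,2,4} pick 1 [2->1 ok]
  6: obs=x cand={1,2,4} pick 2 [1->2 ok]
  7: obs=z cand={0} pick 0 [2->0 ok]
  8: obs=z cand={0} pick 0 [0->0 ok]
  9: obs=x cand={1,2,4} pick 1 [0->1 ok]
  10: obs=y cand={5} pick 5 [1->5 ok]
  11: obs=x cand={1,2,4} pick 2 [5->2 ok]
  12: obs=w cand={3} pick 3 [2->3 ok]
  13: obs=y cand={5} pick 5 [3->5 ok]
  14: obs=y cand={5} pick 5 [5->5 ok]
  15: obs=z cand={0} pick 0 [5->0 ok]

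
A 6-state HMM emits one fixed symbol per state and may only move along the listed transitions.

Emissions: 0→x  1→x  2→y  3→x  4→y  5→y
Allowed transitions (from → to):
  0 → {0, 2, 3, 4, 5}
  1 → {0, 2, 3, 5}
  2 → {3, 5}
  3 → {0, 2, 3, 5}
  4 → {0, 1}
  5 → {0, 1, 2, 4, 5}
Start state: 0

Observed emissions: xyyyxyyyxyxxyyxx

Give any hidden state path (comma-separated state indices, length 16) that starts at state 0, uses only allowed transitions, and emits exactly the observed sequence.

0,2,5,2,3,5,5,5,1,2,3,3,5,2,3,3

  [0] x  {0,1,3}  => 0  start
  [1] y  {2,4,5}  => 2  0->2 ok
  [2] y  {2,4,5}  => 5  2->5 ok
  [3] y  {2,4,5}  => 2  5->2 ok
  [4] x  {0,1,3}  => 3  2->3 ok
  [5] y  {2,4,5}  => 5  3->5 ok
  [6] y  {2,4,5}  => 5  5->5 ok
  [7] y  {2,4,5}  => 5  5->5 ok
  [8] x  {0,1,3}  => 1  5->1 ok
  [9] y  {2,4,5}  => 2  1->2 ok
  [10] x  {0,1,3}  => 3  2->3 ok
  [11] x  {0,1,3}  => 3  3->3 ok
  [12] y  {2,4,5}  => 5  3->5 ok
  [13] y  {2,4,5}  => 2  5->2 ok
  [14] x  {0,1,3}  => 3  2->3 ok
  [15] x  {0,1,3}  => 3  3->3 ok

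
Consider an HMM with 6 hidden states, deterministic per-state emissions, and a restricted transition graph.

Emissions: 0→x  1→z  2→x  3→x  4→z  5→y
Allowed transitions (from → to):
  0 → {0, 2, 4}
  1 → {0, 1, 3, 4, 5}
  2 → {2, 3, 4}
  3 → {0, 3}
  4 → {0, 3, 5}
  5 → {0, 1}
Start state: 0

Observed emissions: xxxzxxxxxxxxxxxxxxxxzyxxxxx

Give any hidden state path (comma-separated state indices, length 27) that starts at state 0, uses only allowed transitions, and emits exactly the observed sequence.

  pos 0: x in {0,2,3}, choose 0; start
  pos 1: x in {0,2,3}, choose 0; 0->0 ok
  pos 2: x in {0,2,3}, choose 0; 0->0 ok
  pos 3: z in {1,4}, choose 4; 0->4 ok
  pos 4: x in {0,2,3}, choose 0; 4->0 ok
  pos 5: x in {0,2,3}, choose 0; 0->0 ok
  pos 6: x in {0,2,3}, choose 0; 0->0 ok
  pos 7: x in {0,2,3}, choose 2; 0->2 ok
  pos 8: x in {0,2,3}, choose 2; 2->2 ok
  pos 9: x in {0,2,3}, choose 2; 2->2 ok
  pos 10: x in {0,2,3}, choose 3; 2->3 ok
  pos 11: x in {0,2,3}, choose 0; 3->0 ok
  pos 12: x in {0,2,3}, choose 2; 0->2 ok
  pos 13: x in {0,2,3}, choose 2; 2->2 ok
  pos 14: x in {0,2,3}, choose 3; 2->3 ok
  pos 15: x in {0,2,3}, choose 3; 3->3 ok
  pos 16: x in {0,2,3}, choose 3; 3->3 ok
  pos 17: x in {0,2,3}, choose 3; 3->3 ok
  pos 18: x in {0,2,3}, choose 0; 3->0 ok
  pos 19: x in {0,2,3}, choose 0; 0->0 ok
  pos 20: z in {1,4}, choose 4; 0->4 ok
  pos 21: y in {5}, choose 5; 4->5 ok
  pos 22: x in {0,2,3}, choose 0; 5->0 ok
  pos 23: x in {0,2,3}, choose 0; 0->0 ok
  pos 24: x in {0,2,3}, choose 0; 0->0 ok
  pos 25: x in {0,2,3}, choose 2; 0->2 ok
  pos 26: x in {0,2,3}, choose 3; 2->3 ok

0,0,0,4,0,0,0,2,2,2,3,0,2,2,3,3,3,3,0,0,4,5,0,0,0,2,3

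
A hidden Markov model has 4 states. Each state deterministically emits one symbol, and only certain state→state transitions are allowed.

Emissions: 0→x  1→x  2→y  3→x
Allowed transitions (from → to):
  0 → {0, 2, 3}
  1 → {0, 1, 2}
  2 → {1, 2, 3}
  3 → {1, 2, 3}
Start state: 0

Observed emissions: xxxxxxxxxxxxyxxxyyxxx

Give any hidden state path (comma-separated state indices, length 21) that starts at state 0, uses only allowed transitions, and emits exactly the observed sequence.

  pos 0: x in {0,1,3}, choose 0; start
  pos 1: x in {0,1,3}, choose 3; 0->3 ok
  pos 2: x in {0,1,3}, choose 1; 3->1 ok
  pos 3: x in {0,1,3}, choose 1; 1->1 ok
  pos 4: x in {0,1,3}, choose 0; 1->0 ok
  pos 5: x in {0,1,3}, choose 3; 0->3 ok
  pos 6: x in {0,1,3}, choose 1; 3->1 ok
  pos 7: x in {0,1,3}, choose 0; 1->0 ok
  pos 8: x in {0,1,3}, choose 0; 0->0 ok
  pos 9: x in {0,1,3}, choose 0; 0->0 ok
  pos 10: x in {0,1,3}, choose 3; 0->3 ok
  pos 11: x in {0,1,3}, choose 3; 3->3 ok
  pos 12: y in {2}, choose 2; 3->2 ok
  pos 13: x in {0,1,3}, choose 1; 2->1 ok
  pos 14: x in {0,1,3}, choose 0; 1->0 ok
  pos 15: x in {0,1,3}, choose 3; 0->3 ok
  pos 16: y in {2}, choose 2; 3->2 ok
  pos 17: y in {2}, choose 2; 2->2 ok
  pos 18: x in {0,1,3}, choose 1; 2->1 ok
  pos 19: x in {0,1,3}, choose 1; 1->1 ok
  pos 20: x in {0,1,3}, choose 1; 1->1 ok

0,3,1,1,0,3,1,0,0,0,3,3,2,1,0,3,2,2,1,1,1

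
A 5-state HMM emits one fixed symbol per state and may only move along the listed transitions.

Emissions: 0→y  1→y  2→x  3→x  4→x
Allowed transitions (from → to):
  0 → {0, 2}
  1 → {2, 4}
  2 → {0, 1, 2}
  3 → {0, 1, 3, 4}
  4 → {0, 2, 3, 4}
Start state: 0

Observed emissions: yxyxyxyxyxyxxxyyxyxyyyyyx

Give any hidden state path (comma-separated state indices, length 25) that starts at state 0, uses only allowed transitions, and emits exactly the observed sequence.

  pos 0: y in {0,1}, choose 0; start
  pos 1: x in {2,3,4}, choose 2; 0->2 ok
  pos 2: y in {0,1}, choose 0; 2->0 ok
  pos 3: x in {2,3,4}, choose 2; 0->2 ok
  pos 4: y in {0,1}, choose 1; 2->1 ok
  pos 5: x in {2,3,4}, choose 2; 1->2 ok
  pos 6: y in {0,1}, choose 1; 2->1 ok
  pos 7: x in {2,3,4}, choose 2; 1->2 ok
  pos 8: y in {0,1}, choose 1; 2->1 ok
  pos 9: x in {2,3,4}, choose 2; 1->2 ok
  pos 10: y in {0,1}, choose 1; 2->1 ok
  pos 11: x in {2,3,4}, choose 2; 1->2 ok
  pos 12: x in {2,3,4}, choose 2; 2->2 ok
  pos 13: x in {2,3,4}, choose 2; 2->2 ok
  pos 14: y in {0,1}, choose 0; 2->0 ok
  pos 15: y in {0,1}, choose 0; 0->0 ok
  pos 16: x in {2,3,4}, choose 2; 0->2 ok
  pos 17: y in {0,1}, choose 1; 2->1 ok
  pos 18: x in {2,3,4}, choose 2; 1->2 ok
  pos 19: y in {0,1}, choose 0; 2->0 ok
  pos 20: y in {0,1}, choose 0; 0->0 ok
  pos 21: y in {0,1}, choose 0; 0->0 ok
  pos 22: y in {0,1}, choose 0; 0->0 ok
  pos 23: y in {0,1}, choose 0; 0->0 ok
  pos 24: x in {2,3,4}, choose 2; 0->2 ok

0,2,0,2,1,2,1,2,1,2,1,2,2,2,0,0,2,1,2,0,0,0,0,0,2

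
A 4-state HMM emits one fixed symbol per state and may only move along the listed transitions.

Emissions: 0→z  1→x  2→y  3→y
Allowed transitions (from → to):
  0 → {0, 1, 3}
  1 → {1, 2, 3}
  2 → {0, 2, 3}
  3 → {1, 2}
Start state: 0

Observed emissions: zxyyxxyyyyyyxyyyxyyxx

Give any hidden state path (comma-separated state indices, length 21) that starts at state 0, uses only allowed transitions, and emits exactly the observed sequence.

0,1,2,3,1,1,2,3,2,2,2,3,1,3,2,3,1,2,3,1,1

  0: obs=z cand={0} pick 0 [start]
  1: obs=x cand={1} pick 1 [0->1 ok]
  2: obs=y cand={2,3} pick 2 [1->2 ok]
  3: obs=y cand={2,3} pick 3 [2->3 ok]
  4: obs=x cand={1} pick 1 [3->1 ok]
  5: obs=x cand={1} pick 1 [1->1 ok]
  6: obs=y cand={2,3} pick 2 [1->2 ok]
  7: obs=y cand={2,3} pick 3 [2->3 ok]
  8: obs=y cand={2,3} pick 2 [3->2 ok]
  9: obs=y cand={2,3} pick 2 [2->2 ok]
  10: obs=y cand={2,3} pick 2 [2->2 ok]
  11: obs=y cand={2,3} pick 3 [2->3 ok]
  12: obs=x cand={1} pick 1 [3->1 ok]
  13: obs=y cand={2,3} pick 3 [1->3 ok]
  14: obs=y cand={2,3} pick 2 [3->2 ok]
  15: obs=y cand={2,3} pick 3 [2->3 ok]
  16: obs=x cand={1} pick 1 [3->1 ok]
  17: obs=y cand={2,3} pick 2 [1->2 ok]
  18: obs=y cand={2,3} pick 3 [2->3 ok]
  19: obs=x cand={1} pick 1 [3->1 ok]
  20: obs=x cand={1} pick 1 [1->1 ok]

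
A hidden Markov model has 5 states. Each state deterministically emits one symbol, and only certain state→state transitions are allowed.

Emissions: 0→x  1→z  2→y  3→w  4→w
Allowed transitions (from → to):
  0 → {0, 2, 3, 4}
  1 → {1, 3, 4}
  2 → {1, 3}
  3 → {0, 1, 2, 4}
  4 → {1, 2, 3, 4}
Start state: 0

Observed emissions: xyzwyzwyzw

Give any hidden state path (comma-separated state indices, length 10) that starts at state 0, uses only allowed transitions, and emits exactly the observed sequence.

  [0] x  {0}  => 0  start
  [1] y  {2}  => 2  0->2 ok
  [2] z  {1}  => 1  2->1 ok
  [3] w  {3,4}  => 4  1->4 ok
  [4] y  {2}  => 2  4->2 ok
  [5] z  {1}  => 1  2->1 ok
  [6] w  {3,4}  => 4  1->4 ok
  [7] y  {2}  => 2  4->2 ok
  [8] z  {1}  => 1  2->1 ok
  [9] w  {3,4}  => 4  1->4 ok

0,2,1,4,2,1,4,2,1,4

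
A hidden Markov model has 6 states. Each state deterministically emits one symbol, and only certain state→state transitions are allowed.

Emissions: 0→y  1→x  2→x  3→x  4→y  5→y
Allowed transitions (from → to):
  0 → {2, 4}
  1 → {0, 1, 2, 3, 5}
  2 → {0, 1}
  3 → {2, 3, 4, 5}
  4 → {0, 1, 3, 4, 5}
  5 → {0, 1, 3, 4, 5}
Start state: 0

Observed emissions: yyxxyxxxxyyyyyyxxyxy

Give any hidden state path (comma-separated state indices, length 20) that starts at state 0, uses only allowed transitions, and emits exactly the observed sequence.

0,4,1,2,0,2,1,1,1,5,0,4,5,0,4,3,3,5,1,5

  t0 'y' -> {0,4,5}, take 0 (start)
  t1 'y' -> {0,4,5}, take 4 (0->4 ok)
  t2 'x' -> {1,2,3}, take 1 (4->1 ok)
  t3 'x' -> {1,2,3}, take 2 (1->2 ok)
  t4 'y' -> {0,4,5}, take 0 (2->0 ok)
  t5 'x' -> {1,2,3}, take 2 (0->2 ok)
  t6 'x' -> {1,2,3}, take 1 (2->1 ok)
  t7 'x' -> {1,2,3}, take 1 (1->1 ok)
  t8 'x' -> {1,2,3}, take 1 (1->1 ok)
  t9 'y' -> {0,4,5}, take 5 (1->5 ok)
  t10 'y' -> {0,4,5}, take 0 (5->0 ok)
  t11 'y' -> {0,4,5}, take 4 (0->4 ok)
  t12 'y' -> {0,4,5}, take 5 (4->5 ok)
  t13 'y' -> {0,4,5}, take 0 (5->0 ok)
  t14 'y' -> {0,4,5}, take 4 (0->4 ok)
  t15 'x' -> {1,2,3}, take 3 (4->3 ok)
  t16 'x' -> {1,2,3}, take 3 (3->3 ok)
  t17 'y' -> {0,4,5}, take 5 (3->5 ok)
  t18 'x' -> {1,2,3}, take 1 (5->1 ok)
  t19 'y' -> {0,4,5}, take 5 (1->5 ok)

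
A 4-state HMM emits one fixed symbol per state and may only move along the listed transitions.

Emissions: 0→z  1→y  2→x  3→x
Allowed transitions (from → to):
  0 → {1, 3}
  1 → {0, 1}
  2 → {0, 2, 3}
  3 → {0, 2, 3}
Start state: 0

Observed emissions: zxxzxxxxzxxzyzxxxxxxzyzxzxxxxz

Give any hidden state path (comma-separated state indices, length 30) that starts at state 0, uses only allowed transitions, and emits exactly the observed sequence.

  0: obs=z cand={0} pick 0 [start]
  1: obs=x cand={2,3} pick 3 [0->3 ok]
  2: obs=x cand={2,3} pick 2 [3->2 ok]
  3: obs=z cand={0} pick 0 [2->0 ok]
  4: obs=x cand={2,3} pick 3 [0->3 ok]
  5: obs=x cand={2,3} pick 3 [3->3 ok]
  6: obs=x cand={2,3} pick 2 [3->2 ok]
  7: obs=x cand={2,3} pick 2 [2->2 ok]
  8: obs=z cand={0} pick 0 [2->0 ok]
  9: obs=x cand={2,3} pick 3 [0->3 ok]
  10: obs=x cand={2,3} pick 3 [3->3 ok]
  11: obs=z cand={0} pick 0 [3->0 ok]
  12: obs=y cand={1} pick 1 [0->1 ok]
  13: obs=z cand={0} pick 0 [1->0 ok]
  14: obs=x cand={2,3} pick 3 [0->3 ok]
  15: obs=x cand={2,3} pick 3 [3->3 ok]
  16: obs=x cand={2,3} pick 3 [3->3 ok]
  17: obs=x cand={2,3} pick 2 [3->2 ok]
  18: obs=x cand={2,3} pick 2 [2->2 ok]
  19: obs=x cand={2,3} pick 2 [2->2 ok]
  20: obs=z cand={0} pick 0 [2->0 ok]
  21: obs=y cand={1} pick 1 [0->1 ok]
  22: obs=z cand={0} pick 0 [1->0 ok]
  23: obs=x cand={2,3} pick 3 [0->3 ok]
  24: obs=z cand={0} pick 0 [3->0 ok]
  25: obs=x cand={2,3} pick 3 [0->3 ok]
  26: obs=x cand={2,3} pick 2 [3->2 ok]
  27: obs=x cand={2,3} pick 2 [2->2 ok]
  28: obs=x cand={2,3} pick 3 [2->3 ok]
  29: obs=z cand={0} pick 0 [3->0 ok]

0,3,2,0,3,3,2,2,0,3,3,0,1,0,3,3,3,2,2,2,0,1,0,3,0,3,2,2,3,0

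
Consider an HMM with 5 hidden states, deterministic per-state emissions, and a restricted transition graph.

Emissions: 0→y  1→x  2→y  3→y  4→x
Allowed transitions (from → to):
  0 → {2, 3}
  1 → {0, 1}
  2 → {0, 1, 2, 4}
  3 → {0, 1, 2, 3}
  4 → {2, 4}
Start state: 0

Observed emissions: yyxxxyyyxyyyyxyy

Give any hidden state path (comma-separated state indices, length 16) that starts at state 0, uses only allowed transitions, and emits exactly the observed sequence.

0,3,1,1,1,0,3,3,1,0,2,0,2,1,0,3

  [0] y  {0,2,3}  => 0  start
  [1] y  {0,2,3}  => 3  0->3 ok
  [2] x  {1,4}  => 1  3->1 ok
  [3] x  {1,4}  => 1  1->1 ok
  [4] x  {1,4}  => 1  1->1 ok
  [5] y  {0,2,3}  => 0  1->0 ok
  [6] y  {0,2,3}  => 3  0->3 ok
  [7] y  {0,2,3}  => 3  3->3 ok
  [8] x  {1,4}  => 1  3->1 ok
  [9] y  {0,2,3}  => 0  1->0 ok
  [10] y  {0,2,3}  => 2  0->2 ok
  [11] y  {0,2,3}  => 0  2->0 ok
  [12] y  {0,2,3}  => 2  0->2 ok
  [13] x  {1,4}  => 1  2->1 ok
  [14] y  {0,2,3}  => 0  1->0 ok
  [15] y  {0,2,3}  => 3  0->3 ok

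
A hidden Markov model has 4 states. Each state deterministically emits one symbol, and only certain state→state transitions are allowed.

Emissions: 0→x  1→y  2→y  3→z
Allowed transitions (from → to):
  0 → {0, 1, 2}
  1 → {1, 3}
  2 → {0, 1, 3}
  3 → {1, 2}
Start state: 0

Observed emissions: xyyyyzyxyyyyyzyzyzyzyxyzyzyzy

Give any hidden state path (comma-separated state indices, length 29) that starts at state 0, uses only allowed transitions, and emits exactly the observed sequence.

  0: obs=x cand={0} pick 0 [start]
  1: obs=y cand={1,2} pick 1 [0->1 ok]
  2: obs=y cand={1,2} pick 1 [1->1 ok]
  3: obs=y cand={1,2} pick 1 [1->1 ok]
  4: obs=y cand={1,2} pick 1 [1->1 ok]
  5: obs=z cand={3} pick 3 [1->3 ok]
  6: obs=y cand={1,2} pick 2 [3->2 ok]
  7: obs=x cand={0} pick 0 [2->0 ok]
  8: obs=y cand={1,2} pick 2 [0->2 ok]
  9: obs=y cand={1,2} pick 1 [2->1 ok]
  10: obs=y cand={1,2} pick 1 [1->1 ok]
  11: obs=y cand={1,2} pick 1 [1->1 ok]
  12: obs=y cand={1,2} pick 1 [1->1 ok]
  13: obs=z cand={3} pick 3 [1->3 ok]
  14: obs=y cand={1,2} pick 2 [3->2 ok]
  15: obs=z cand={3} pick 3 [2->3 ok]
  16: obs=y cand={1,2} pick 1 [3->1 ok]
  17: obs=z cand={3} pick 3 [1->3 ok]
  18: obs=y cand={1,2} pick 1 [3->1 ok]
  19: obs=z cand={3} pick 3 [1->3 ok]
  20: obs=y cand={1,2} pick 2 [3->2 ok]
  21: obs=x cand={0} pick 0 [2->0 ok]
  22: obs=y cand={1,2} pick 1 [0->1 ok]
  23: obs=z cand={3} pick 3 [1->3 ok]
  24: obs=y cand={1,2} pick 2 [3->2 ok]
  25: obs=z cand={3} pick 3 [2->3 ok]
  26: obs=y cand={1,2} pick 1 [3->1 ok]
  27: obs=z cand={3} pick 3 [1->3 ok]
  28: obs=y cand={1,2} pick 2 [3->2 ok]

0,1,1,1,1,3,2,0,2,1,1,1,1,3,2,3,1,3,1,3,2,0,1,3,2,3,1,3,2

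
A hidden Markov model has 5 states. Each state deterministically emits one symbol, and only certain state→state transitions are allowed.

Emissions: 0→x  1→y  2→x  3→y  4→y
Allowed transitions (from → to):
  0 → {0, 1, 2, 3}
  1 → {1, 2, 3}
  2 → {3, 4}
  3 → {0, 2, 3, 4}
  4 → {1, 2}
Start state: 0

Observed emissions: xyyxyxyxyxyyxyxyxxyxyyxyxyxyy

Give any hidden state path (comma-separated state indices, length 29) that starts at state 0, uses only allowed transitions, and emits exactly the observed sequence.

  [0] x  {0,2}  => 0  start
  [1] y  {1,3,4}  => 3  0->3 ok
  [2] y  {1,3,4}  => 4  3->4 ok
  [3] x  {0,2}  => 2  4->2 ok
  [4] y  {1,3,4}  => 4  2->4 ok
  [5] x  {0,2}  => 2  4->2 ok
  [6] y  {1,3,4}  => 4  2->4 ok
  [7] x  {0,2}  => 2  4->2 ok
  [8] y  {1,3,4}  => 4  2->4 ok
  [9] x  {0,2}  => 2  4->2 ok
  [10] y  {1,3,4}  => 4  2->4 ok
  [11] y  {1,3,4}  => 1  4->1 ok
  [12] x  {0,2}  => 2  1->2 ok
  [13] y  {1,3,4}  => 3  2->3 ok
  [14] x  {0,2}  => 0  3->0 ok
  [15] y  {1,3,4}  => 3  0->3 ok
  [16] x  {0,2}  => 0  3->0 ok
  [17] x  {0,2}  => 2  0->2 ok
  [18] y  {1,3,4}  => 3  2->3 ok
  [19] x  {0,2}  => 2  3->2 ok
  [20] y  {1,3,4}  => 3  2->3 ok
  [21] y  {1,3,4}  => 3  3->3 ok
  [22] x  {0,2}  => 2  3->2 ok
  [23] y  {1,3,4}  => 3  2->3 ok
  [24] x  {0,2}  => 2  3->2 ok
  [25] y  {1,3,4}  => 3  2->3 ok
  [26] x  {0,2}  => 2  3->2 ok
  [27] y  {1,3,4}  => 4  2->4 ok
  [28] y  {1,3,4}  => 1  4->1 ok

0,3,4,2,4,2,4,2,4,2,4,1,2,3,0,3,0,2,3,2,3,3,2,3,2,3,2,4,1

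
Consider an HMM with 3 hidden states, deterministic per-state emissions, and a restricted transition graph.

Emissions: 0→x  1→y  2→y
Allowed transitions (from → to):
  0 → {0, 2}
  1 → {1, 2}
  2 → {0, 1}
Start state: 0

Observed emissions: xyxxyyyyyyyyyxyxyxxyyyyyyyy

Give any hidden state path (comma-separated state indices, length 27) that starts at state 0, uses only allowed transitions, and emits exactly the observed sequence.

0,2,0,0,2,1,1,2,1,1,2,1,2,0,2,0,2,0,0,2,1,2,1,1,1,1,1

  t0 'x' -> {0}, take 0 (start)
  t1 'y' -> {1,2}, take 2 (0->2 ok)
  t2 'x' -> {0}, take 0 (2->0 ok)
  t3 'x' -> {0}, take 0 (0->0 ok)
  t4 'y' -> {1,2}, take 2 (0->2 ok)
  t5 'y' -> {1,2}, take 1 (2->1 ok)
  t6 'y' -> {1,2}, take 1 (1->1 ok)
  t7 'y' -> {1,2}, take 2 (1->2 ok)
  t8 'y' -> {1,2}, take 1 (2->1 ok)
  t9 'y' -> {1,2}, take 1 (1->1 ok)
  t10 'y' -> {1,2}, take 2 (1->2 ok)
  t11 'y' -> {1,2}, take 1 (2->1 ok)
  t12 'y' -> {1,2}, take 2 (1->2 ok)
  t13 'x' -> {0}, take 0 (2->0 ok)
  t14 'y' -> {1,2}, take 2 (0->2 ok)
  t15 'x' -> {0}, take 0 (2->0 ok)
  t16 'y' -> {1,2}, take 2 (0->2 ok)
  t17 'x' -> {0}, take 0 (2->0 ok)
  t18 'x' -> {0}, take 0 (0->0 ok)
  t19 'y' -> {1,2}, take 2 (0->2 ok)
  t20 'y' -> {1,2}, take 1 (2->1 ok)
  t21 'y' -> {1,2}, take 2 (1->2 ok)
  t22 'y' -> {1,2}, take 1 (2->1 ok)
  t23 'y' -> {1,2}, take 1 (1->1 ok)
  t24 'y' -> {1,2}, take 1 (1->1 ok)
  t25 'y' -> {1,2}, take 1 (1->1 ok)
  t26 'y' -> {1,2}, take 1 (1->1 ok)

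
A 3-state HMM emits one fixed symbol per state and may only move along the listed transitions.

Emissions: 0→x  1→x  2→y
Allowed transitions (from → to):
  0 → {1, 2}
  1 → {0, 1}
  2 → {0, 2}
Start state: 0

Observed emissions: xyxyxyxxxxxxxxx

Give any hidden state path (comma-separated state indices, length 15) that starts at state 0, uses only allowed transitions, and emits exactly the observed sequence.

  0: obs=x cand={0,1} pick 0 [start]
  1: obs=y cand={2} pick 2 [0->2 ok]
  2: obs=x cand={0,1} pick 0 [2->0 ok]
  3: obs=y cand={2} pick 2 [0->2 ok]
  4: obs=x cand={0,1} pick 0 [2->0 ok]
  5: obs=y cand={2} pick 2 [0->2 ok]
  6: obs=x cand={0,1} pick 0 [2->0 ok]
  7: obs=x cand={0,1} pick 1 [0->1 ok]
  8: obs=x cand={0,1} pick 1 [1->1 ok]
  9: obs=x cand={0,1} pick 0 [1->0 ok]
  10: obs=x cand={0,1} pick 1 [0->1 ok]
  11: obs=x cand={0,1} pick 0 [1->0 ok]
  12: obs=x cand={0,1} pick 1 [0->1 ok]
  13: obs=x cand={0,1} pick 1 [1->1 ok]
  14: obs=x cand={0,1} pick 0 [1->0 ok]

0,2,0,2,0,2,0,1,1,0,1,0,1,1,0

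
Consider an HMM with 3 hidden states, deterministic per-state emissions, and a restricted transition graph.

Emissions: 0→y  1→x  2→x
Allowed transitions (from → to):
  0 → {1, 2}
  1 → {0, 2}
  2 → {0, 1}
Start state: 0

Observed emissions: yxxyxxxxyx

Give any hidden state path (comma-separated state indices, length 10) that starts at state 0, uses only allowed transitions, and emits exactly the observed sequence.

0,1,2,0,2,1,2,1,0,1

  t0 'y' -> {0}, take 0 (start)
  t1 'x' -> {1,2}, take 1 (0->1 ok)
  t2 'x' -> {1,2}, take 2 (1->2 ok)
  t3 'y' -> {0}, take 0 (2->0 ok)
  t4 'x' -> {1,2}, take 2 (0->2 ok)
  t5 'x' -> {1,2}, take 1 (2->1 ok)
  t6 'x' -> {1,2}, take 2 (1->2 ok)
  t7 'x' -> {1,2}, take 1 (2->1 ok)
  t8 'y' -> {0}, take 0 (1->0 ok)
  t9 'x' -> {1,2}, take 1 (0->1 ok)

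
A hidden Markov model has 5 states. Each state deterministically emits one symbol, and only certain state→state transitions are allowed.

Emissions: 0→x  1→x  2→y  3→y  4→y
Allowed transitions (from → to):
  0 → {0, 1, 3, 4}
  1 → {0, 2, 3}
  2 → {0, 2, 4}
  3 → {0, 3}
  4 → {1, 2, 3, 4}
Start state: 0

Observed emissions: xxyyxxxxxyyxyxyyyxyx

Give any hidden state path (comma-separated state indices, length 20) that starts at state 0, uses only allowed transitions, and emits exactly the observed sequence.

  [0] x  {0,1}  => 0  start
  [1] x  {0,1}  => 0  0->0 ok
  [2] y  {2,3,4}  => 4  0->4 ok
  [3] y  {2,3,4}  => 3  4->3 ok
  [4] x  {0,1}  => 0  3->0 ok
  [5] x  {0,1}  => 0  0->0 ok
  [6] x  {0,1}  => 0  0->0 ok
  [7] x  {0,1}  => 0  0->0 ok
  [8] x  {0,1}  => 1  0->1 ok
  [9] y  {2,3,4}  => 3  1->3 ok
  [10] y  {2,3,4}  => 3  3->3 ok
  [11] x  {0,1}  => 0  3->0 ok
  [12] y  {2,3,4}  => 4  0->4 ok
  [13] x  {0,1}  => 1  4->1 ok
  [14] y  {2,3,4}  => 2  1->2 ok
  [15] y  {2,3,4}  => 2  2->2 ok
  [16] y  {2,3,4}  => 2  2->2 ok
  [17] x  {0,1}  => 0  2->0 ok
  [18] y  {2,3,4}  => 3  0->3 ok
  [19] x  {0,1}  => 0  3->0 ok

0,0,4,3,0,0,0,0,1,3,3,0,4,1,2,2,2,0,3,0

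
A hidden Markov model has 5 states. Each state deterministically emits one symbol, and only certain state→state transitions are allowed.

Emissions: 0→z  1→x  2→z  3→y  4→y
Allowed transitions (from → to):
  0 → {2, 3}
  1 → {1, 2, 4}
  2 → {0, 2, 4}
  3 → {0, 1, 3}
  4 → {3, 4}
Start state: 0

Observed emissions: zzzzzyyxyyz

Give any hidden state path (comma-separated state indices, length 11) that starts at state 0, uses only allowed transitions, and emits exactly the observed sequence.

  0: obs=z cand={0,2} pick 0 [start]
  1: obs=z cand={0,2} pick 2 [0->2 ok]
  2: obs=z cand={0,2} pick 0 [2->0 ok]
  3: obs=z cand={0,2} pick 2 [0->2 ok]
  4: obs=z cand={0,2} pick 0 [2->0 ok]
  5: obs=y cand={3,4} pick 3 [0->3 ok]
  6: obs=y cand={3,4} pick 3 [3->3 ok]
  7: obs=x cand={1} pick 1 [3->1 ok]
  8: obs=y cand={3,4} pick 4 [1->4 ok]
  9: obs=y cand={3,4} pick 3 [4->3 ok]
  10: obs=z cand={0,2} pick 0 [3->0 ok]

0,2,0,2,0,3,3,1,4,3,0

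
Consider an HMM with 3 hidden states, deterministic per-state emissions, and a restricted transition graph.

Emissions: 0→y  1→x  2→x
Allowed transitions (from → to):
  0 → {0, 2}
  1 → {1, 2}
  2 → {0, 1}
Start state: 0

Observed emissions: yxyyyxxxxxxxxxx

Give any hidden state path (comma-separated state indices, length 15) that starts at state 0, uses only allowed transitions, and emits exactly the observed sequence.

  t0 'y' -> {0}, take 0 (start)
  t1 'x' -> {1,2}, take 2 (0->2 ok)
  t2 'y' -> {0}, take 0 (2->0 ok)
  t3 'y' -> {0}, take 0 (0->0 ok)
  t4 'y' -> {0}, take 0 (0->0 ok)
  t5 'x' -> {1,2}, take 2 (0->2 ok)
  t6 'x' -> {1,2}, take 1 (2->1 ok)
  t7 'x' -> {1,2}, take 2 (1->2 ok)
  t8 'x' -> {1,2}, take 1 (2->1 ok)
  t9 'x' -> {1,2}, take 2 (1->2 ok)
  t10 'x' -> {1,2}, take 1 (2->1 ok)
  t11 'x' -> {1,2}, take 1 (1->1 ok)
  t12 'x' -> {1,2}, take 2 (1->2 ok)
  t13 'x' -> {1,2}, take 1 (2->1 ok)
  t14 'x' -> {1,2}, take 2 (1->2 ok)

0,2,0,0,0,2,1,2,1,2,1,1,2,1,2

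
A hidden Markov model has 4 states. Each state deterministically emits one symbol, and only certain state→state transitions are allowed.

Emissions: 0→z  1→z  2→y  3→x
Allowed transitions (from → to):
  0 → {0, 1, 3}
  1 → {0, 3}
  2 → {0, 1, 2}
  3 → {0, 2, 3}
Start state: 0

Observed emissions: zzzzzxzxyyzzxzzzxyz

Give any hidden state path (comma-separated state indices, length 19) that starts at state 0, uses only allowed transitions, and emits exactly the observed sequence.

  [0] z  {0,1}  => 0  start
  [1] z  {0,1}  => 0  0->0 ok
  [2] z  {0,1}  => 1  0->1 ok
  [3] z  {0,1}  => 0  1->0 ok
  [4] z  {0,1}  => 1  0->1 ok
  [5] x  {3}  => 3  1->3 ok
  [6] z  {0,1}  => 0  3->0 ok
  [7] x  {3}  => 3  0->3 ok
  [8] y  {2}  => 2  3->2 ok
  [9] y  {2}  => 2  2->2 ok
  [10] z  {0,1}  => 0  2->0 ok
  [11] z  {0,1}  => 0  0->0 ok
  [12] x  {3}  => 3  0->3 ok
  [13] z  {0,1}  => 0  3->0 ok
  [14] z  {0,1}  => 0  0->0 ok
  [15] z  {0,1}  => 1  0->1 ok
  [16] x  {3}  => 3  1->3 ok
  [17] y  {2}  => 2  3->2 ok
  [18] z  {0,1}  => 0  2->0 ok

0,0,1,0,1,3,0,3,2,2,0,0,3,0,0,1,3,2,0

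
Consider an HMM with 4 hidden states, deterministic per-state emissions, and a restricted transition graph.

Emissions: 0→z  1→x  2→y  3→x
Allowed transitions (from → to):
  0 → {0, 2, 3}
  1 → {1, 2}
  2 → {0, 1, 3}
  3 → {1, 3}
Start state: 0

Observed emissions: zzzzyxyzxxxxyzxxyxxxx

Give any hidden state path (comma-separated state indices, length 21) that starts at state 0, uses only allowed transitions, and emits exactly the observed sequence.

  pos 0: z in {0}, choose 0; start
  pos 1: z in {0}, choose 0; 0->0 ok
  pos 2: z in {0}, choose 0; 0->0 ok
  pos 3: z in {0}, choose 0; 0->0 ok
  pos 4: y in {2}, choose 2; 0->2 ok
  pos 5: x in {1,3}, choose 1; 2->1 ok
  pos 6: y in {2}, choose 2; 1->2 ok
  pos 7: z in {0}, choose 0; 2->0 ok
  pos 8: x in {1,3}, choose 3; 0->3 ok
  pos 9: x in {1,3}, choose 1; 3->1 ok
  pos 10: x in {1,3}, choose 1; 1->1 ok
  pos 11: x in {1,3}, choose 1; 1->1 ok
  pos 12: y in {2}, choose 2; 1->2 ok
  pos 13: z in {0}, choose 0; 2->0 ok
  pos 14: x in {1,3}, choose 3; 0->3 ok
  pos 15: x in {1,3}, choose 1; 3->1 ok
  pos 16: y in {2}, choose 2; 1->2 ok
  pos 17: x in {1,3}, choose 3; 2->3 ok
  pos 18: x in {1,3}, choose 3; 3->3 ok
  pos 19: x in {1,3}, choose 3; 3->3 ok
  pos 20: x in {1,3}, choose 1; 3->1 ok

0,0,0,0,2,1,2,0,3,1,1,1,2,0,3,1,2,3,3,3,1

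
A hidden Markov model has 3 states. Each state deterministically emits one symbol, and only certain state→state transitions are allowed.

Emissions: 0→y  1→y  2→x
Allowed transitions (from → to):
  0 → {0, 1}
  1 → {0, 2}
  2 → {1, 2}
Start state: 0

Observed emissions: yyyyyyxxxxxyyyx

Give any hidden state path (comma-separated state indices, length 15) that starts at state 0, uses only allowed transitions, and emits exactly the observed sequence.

0,1,0,0,0,1,2,2,2,2,2,1,0,1,2

  t0 'y' -> {0,1}, take 0 (start)
  t1 'y' -> {0,1}, take 1 (0->1 ok)
  t2 'y' -> {0,1}, take 0 (1->0 ok)
  t3 'y' -> {0,1}, take 0 (0->0 ok)
  t4 'y' -> {0,1}, take 0 (0->0 ok)
  t5 'y' -> {0,1}, take 1 (0->1 ok)
  t6 'x' -> {2}, take 2 (1->2 ok)
  t7 'x' -> {2}, take 2 (2->2 ok)
  t8 'x' -> {2}, take 2 (2->2 ok)
  t9 'x' -> {2}, take 2 (2->2 ok)
  t10 'x' -> {2}, take 2 (2->2 ok)
  t11 'y' -> {0,1}, take 1 (2->1 ok)
  t12 'y' -> {0,1}, take 0 (1->0 ok)
  t13 'y' -> {0,1}, take 1 (0->1 ok)
  t14 'x' -> {2}, take 2 (1->2 ok)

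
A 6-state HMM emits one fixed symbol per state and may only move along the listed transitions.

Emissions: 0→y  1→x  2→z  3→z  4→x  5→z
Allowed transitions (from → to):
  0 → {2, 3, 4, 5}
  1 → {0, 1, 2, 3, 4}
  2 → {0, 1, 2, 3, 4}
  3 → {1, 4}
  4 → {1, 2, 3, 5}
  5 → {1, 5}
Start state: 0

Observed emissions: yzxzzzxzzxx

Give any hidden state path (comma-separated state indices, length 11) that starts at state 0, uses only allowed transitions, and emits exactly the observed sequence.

  t0 'y' -> {0}, take 0 (start)
  t1 'z' -> {2,3,5}, take 2 (0->2 ok)
  t2 'x' -> {1,4}, take 4 (2->4 ok)
  t3 'z' -> {2,3,5}, take 2 (4->2 ok)
  t4 'z' -> {2,3,5}, take 2 (2->2 ok)
  t5 'z' -> {2,3,5}, take 3 (2->3 ok)
  t6 'x' -> {1,4}, take 4 (3->4 ok)
  t7 'z' -> {2,3,5}, take 5 (4->5 ok)
  t8 'z' -> {2,3,5}, take 5 (5->5 ok)
  t9 'x' -> {1,4}, take 1 (5->1 ok)
  t10 'x' -> {1,4}, take 1 (1->1 ok)

0,2,4,2,2,3,4,5,5,1,1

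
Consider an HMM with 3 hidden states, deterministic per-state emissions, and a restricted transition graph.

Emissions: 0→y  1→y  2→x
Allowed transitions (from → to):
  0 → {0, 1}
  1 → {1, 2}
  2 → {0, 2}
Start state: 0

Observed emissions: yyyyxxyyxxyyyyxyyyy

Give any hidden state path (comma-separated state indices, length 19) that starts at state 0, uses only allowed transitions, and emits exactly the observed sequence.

  [0] y  {0,1}  => 0  start
  [1] y  {0,1}  => 0  0->0 ok
  [2] y  {0,1}  => 0  0->0 ok
  [3] y  {0,1}  => 1  0->1 ok
  [4] x  {2}  => 2  1->2 ok
  [5] x  {2}  => 2  2->2 ok
  [6] y  {0,1}  => 0  2->0 ok
  [7] y  {0,1}  => 1  0->1 ok
  [8] x  {2}  => 2  1->2 ok
  [9] x  {2}  => 2  2->2 ok
  [10] y  {0,1}  => 0  2->0 ok
  [11] y  {0,1}  => 0  0->0 ok
  [12] y  {0,1}  => 1  0->1 ok
  [13] y  {0,1}  => 1  1->1 ok
  [14] x  {2}  => 2  1->2 ok
  [15] y  {0,1}  => 0  2->0 ok
  [16] y  {0,1}  => 0  0->0 ok
  [17] y  {0,1}  => 0  0->0 ok
  [18] y  {0,1}  => 1  0->1 ok

0,0,0,1,2,2,0,1,2,2,0,0,1,1,2,0,0,0,1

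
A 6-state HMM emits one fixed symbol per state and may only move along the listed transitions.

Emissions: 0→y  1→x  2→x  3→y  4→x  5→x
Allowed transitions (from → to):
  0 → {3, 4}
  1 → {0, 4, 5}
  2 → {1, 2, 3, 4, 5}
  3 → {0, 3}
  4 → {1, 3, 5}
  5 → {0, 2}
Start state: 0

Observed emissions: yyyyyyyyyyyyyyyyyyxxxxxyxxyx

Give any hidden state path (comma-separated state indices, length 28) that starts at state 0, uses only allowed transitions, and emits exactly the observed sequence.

  0: obs=y cand={0,3} pick 0 [start]
  1: obs=y cand={0,3} pick 3 [0->3 ok]
  2: obs=y cand={0,3} pick 3 [3->3 ok]
  3: obs=y cand={0,3} pick 3 [3->3 ok]
  4: obs=y cand={0,3} pick 0 [3->0 ok]
  5: obs=y cand={0,3} pick 3 [0->3 ok]
  6: obs=y cand={0,3} pick 3 [3->3 ok]
  7: obs=y cand={0,3} pick 3 [3->3 ok]
  8: obs=y cand={0,3} pick 0 [3->0 ok]
  9: obs=y cand={0,3} pick 3 [0->3 ok]
  10: obs=y cand={0,3} pick 3 [3->3 ok]
  11: obs=y cand={0,3} pick 0 [3->0 ok]
  12: obs=y cand={0,3} pick 3 [0->3 ok]
  13: obs=y cand={0,3} pick 3 [3->3 ok]
  14: obs=y cand={0,3} pick 3 [3->3 ok]
  15: obs=y cand={0,3} pick 0 [3->0 ok]
  16: obs=y cand={0,3} pick 3 [0->3 ok]
  17: obs=y cand={0,3} pick 0 [3->0 ok]
  18: obs=x cand={1,2,4,5} pick 4 [0->4 ok]
  19: obs=x cand={1,2,4,5} pick 1 [4->1 ok]
  20: obs=x cand={1,2,4,5} pick 4 [1->4 ok]
  21: obs=x cand={1,2,4,5} pick 1 [4->1 ok]
  22: obs=x cand={1,2,4,5} pick 5 [1->5 ok]
  23: obs=y cand={0,3} pick 0 [5->0 ok]
  24: obs=x cand={1,2,4,5} pick 4 [0->4 ok]
  25: obs=x cand={1,2,4,5} pick 5 [4->5 ok]
  26: obs=y cand={0,3} pick 0 [5->0 ok]
  27: obs=x cand={1,2,4,5} pick 4 [0->4 ok]

0,3,3,3,0,3,3,3,0,3,3,0,3,3,3,0,3,0,4,1,4,1,5,0,4,5,0,4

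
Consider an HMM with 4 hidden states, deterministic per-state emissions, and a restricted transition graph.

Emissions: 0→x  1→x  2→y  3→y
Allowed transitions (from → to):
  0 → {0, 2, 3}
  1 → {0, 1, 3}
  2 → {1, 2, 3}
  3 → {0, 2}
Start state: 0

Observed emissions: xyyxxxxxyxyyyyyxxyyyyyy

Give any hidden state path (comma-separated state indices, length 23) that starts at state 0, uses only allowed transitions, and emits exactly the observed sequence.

0,3,2,1,1,1,1,1,3,0,3,2,2,3,2,1,0,3,2,2,2,3,2

  t0 'x' -> {0,1}, take 0 (start)
  t1 'y' -> {2,3}, take 3 (0->3 ok)
  t2 'y' -> {2,3}, take 2 (3->2 ok)
  t3 'x' -> {0,1}, take 1 (2->1 ok)
  t4 'x' -> {0,1}, take 1 (1->1 ok)
  t5 'x' -> {0,1}, take 1 (1->1 ok)
  t6 'x' -> {0,1}, take 1 (1->1 ok)
  t7 'x' -> {0,1}, take 1 (1->1 ok)
  t8 'y' -> {2,3}, take 3 (1->3 ok)
  t9 'x' -> {0,1}, take 0 (3->0 ok)
  t10 'y' -> {2,3}, take 3 (0->3 ok)
  t11 'y' -> {2,3}, take 2 (3->2 ok)
  t12 'y' -> {2,3}, take 2 (2->2 ok)
  t13 'y' -> {2,3}, take 3 (2->3 ok)
  t14 'y' -> {2,3}, take 2 (3->2 ok)
  t15 'x' -> {0,1}, take 1 (2->1 ok)
  t16 'x' -> {0,1}, take 0 (1->0 ok)
  t17 'y' -> {2,3}, take 3 (0->3 ok)
  t18 'y' -> {2,3}, take 2 (3->2 ok)
  t19 'y' -> {2,3}, take 2 (2->2 ok)
  t20 'y' -> {2,3}, take 2 (2->2 ok)
  t21 'y' -> {2,3}, take 3 (2->3 ok)
  t22 'y' -> {2,3}, take 2 (3->2 ok)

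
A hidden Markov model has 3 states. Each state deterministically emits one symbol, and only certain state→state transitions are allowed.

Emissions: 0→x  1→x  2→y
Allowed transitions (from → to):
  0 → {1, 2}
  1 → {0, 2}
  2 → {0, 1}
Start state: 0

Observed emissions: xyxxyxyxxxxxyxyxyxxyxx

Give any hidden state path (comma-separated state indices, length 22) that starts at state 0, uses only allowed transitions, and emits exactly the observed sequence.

  [0] x  {0,1}  => 0  start
  [1] y  {2}  => 2  0->2 ok
  [2] x  {0,1}  => 1  2->1 ok
  [3] x  {0,1}  => 0  1->0 ok
  [4] y  {2}  => 2  0->2 ok
  [5] x  {0,1}  => 1  2->1 ok
  [6] y  {2}  => 2  1->2 ok
  [7] x  {0,1}  => 0  2->0 ok
  [8] x  {0,1}  => 1  0->1 ok
  [9] x  {0,1}  => 0  1->0 ok
  [10] x  {0,1}  => 1  0->1 ok
  [11] x  {0,1}  => 0  1->0 ok
  [12] y  {2}  => 2  0->2 ok
  [13] x  {0,1}  => 0  2->0 ok
  [14] y  {2}  => 2  0->2 ok
  [15] x  {0,1}  => 1  2->1 ok
  [16] y  {2}  => 2  1->2 ok
  [17] x  {0,1}  => 1  2->1 ok
  [18] x  {0,1}  => 0  1->0 ok
  [19] y  {2}  => 2  0->2 ok
  [20] x  {0,1}  => 0  2->0 ok
  [21] x  {0,1}  => 1  0->1 ok

0,2,1,0,2,1,2,0,1,0,1,0,2,0,2,1,2,1,0,2,0,1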